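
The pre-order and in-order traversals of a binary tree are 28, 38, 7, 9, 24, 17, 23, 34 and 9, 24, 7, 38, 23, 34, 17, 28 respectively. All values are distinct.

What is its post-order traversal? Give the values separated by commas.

24, 9, 7, 34, 23, 17, 38, 28

The first element of pre-order is the root; it splits in-order into left and right subtrees.
Root 28: left subtree has 7 nodes {9, 24, 7, 38, 23, 34, 17}, right has 0 { }.
  Root 38: left subtree has 3 nodes {9, 24, 7}, right has 3 {23, 34, 17}.
    Root 7: left subtree has 2 nodes {9, 24}, right has 0 { }.
      Root 9: left subtree has 0 nodes { }, right has 1 {24}.
    Root 17: left subtree has 2 nodes {23, 34}, right has 0 { }.
      Root 23: left subtree has 0 nodes { }, right has 1 {34}.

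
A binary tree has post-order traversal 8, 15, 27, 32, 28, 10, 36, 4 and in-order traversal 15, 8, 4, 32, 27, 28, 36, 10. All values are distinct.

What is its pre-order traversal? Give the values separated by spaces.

4 15 8 36 28 32 27 10

The last element of post-order is the root; it splits in-order into left and right subtrees.
Root 4: left subtree has 2 nodes {15, 8}, right has 5 {32, 27, 28, 36, 10}.
  Root 15: left subtree has 0 nodes { }, right has 1 {8}.
  Root 36: left subtree has 3 nodes {32, 27, 28}, right has 1 {10}.
    Root 28: left subtree has 2 nodes {32, 27}, right has 0 { }.
      Root 32: left subtree has 0 nodes { }, right has 1 {27}.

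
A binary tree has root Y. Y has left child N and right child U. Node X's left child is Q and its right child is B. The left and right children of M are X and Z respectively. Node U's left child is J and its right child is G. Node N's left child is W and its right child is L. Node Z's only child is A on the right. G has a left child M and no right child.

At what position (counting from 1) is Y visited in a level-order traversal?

Level-order visits nodes level by level from the root, left to right within each level.
Level 0: Y
Level 1: N, U
Level 2: W, L, J, G
Level 3: M
Level 4: X, Z
Level 5: Q, B, A
Full level-order sequence: Y, N, U, W, L, J, G, M, X, Z, Q, B, A.

1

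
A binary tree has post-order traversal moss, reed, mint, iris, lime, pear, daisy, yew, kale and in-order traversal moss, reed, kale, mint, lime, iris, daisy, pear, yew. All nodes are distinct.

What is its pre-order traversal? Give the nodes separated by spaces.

The last element of post-order is the root; it splits in-order into left and right subtrees.
Root kale: left subtree has 2 nodes {moss, reed}, right has 6 {mint, lime, iris, daisy, pear, yew}.
  Root reed: left subtree has 1 node {moss}, right has 0 { }.
  Root yew: left subtree has 5 nodes {mint, lime, iris, daisy, pear}, right has 0 { }.
    Root daisy: left subtree has 3 nodes {mint, lime, iris}, right has 1 {pear}.
      Root lime: left subtree has 1 node {mint}, right has 1 {iris}.

kale reed moss yew daisy lime mint iris pear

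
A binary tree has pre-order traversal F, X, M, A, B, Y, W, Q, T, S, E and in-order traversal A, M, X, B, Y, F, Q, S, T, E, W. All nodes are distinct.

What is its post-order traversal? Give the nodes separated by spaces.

The first element of pre-order is the root; it splits in-order into left and right subtrees.
Root F: left subtree has 5 nodes {A, M, X, B, Y}, right has 5 {Q, S, T, E, W}.
  Root X: left subtree has 2 nodes {A, M}, right has 2 {B, Y}.
    Root M: left subtree has 1 node {A}, right has 0 { }.
    Root B: left subtree has 0 nodes { }, right has 1 {Y}.
  Root W: left subtree has 4 nodes {Q, S, T, E}, right has 0 { }.
    Root Q: left subtree has 0 nodes { }, right has 3 {S, T, E}.
      Root T: left subtree has 1 node {S}, right has 1 {E}.

A M Y B X S E T Q W F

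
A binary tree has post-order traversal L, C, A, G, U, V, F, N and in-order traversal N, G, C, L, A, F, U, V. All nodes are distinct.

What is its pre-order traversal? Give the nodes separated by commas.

N, F, G, A, C, L, V, U

The last element of post-order is the root; it splits in-order into left and right subtrees.
Root N: left subtree has 0 nodes { }, right has 7 {G, C, L, A, F, U, V}.
  Root F: left subtree has 4 nodes {G, C, L, A}, right has 2 {U, V}.
    Root G: left subtree has 0 nodes { }, right has 3 {C, L, A}.
      Root A: left subtree has 2 nodes {C, L}, right has 0 { }.
        Root C: left subtree has 0 nodes { }, right has 1 {L}.
    Root V: left subtree has 1 node {U}, right has 0 { }.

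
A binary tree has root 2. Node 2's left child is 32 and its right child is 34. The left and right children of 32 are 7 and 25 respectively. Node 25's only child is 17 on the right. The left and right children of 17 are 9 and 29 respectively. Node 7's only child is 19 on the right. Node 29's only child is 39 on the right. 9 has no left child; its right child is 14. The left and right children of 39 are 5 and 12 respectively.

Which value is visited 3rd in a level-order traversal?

34

Level-order visits nodes level by level from the root, left to right within each level.
Level 0: 2
Level 1: 32, 34
Level 2: 7, 25
Level 3: 19, 17
Level 4: 9, 29
Level 5: 14, 39
Level 6: 5, 12
Full level-order sequence: 2, 32, 34, 7, 25, 19, 17, 9, 29, 14, 39, 5, 12.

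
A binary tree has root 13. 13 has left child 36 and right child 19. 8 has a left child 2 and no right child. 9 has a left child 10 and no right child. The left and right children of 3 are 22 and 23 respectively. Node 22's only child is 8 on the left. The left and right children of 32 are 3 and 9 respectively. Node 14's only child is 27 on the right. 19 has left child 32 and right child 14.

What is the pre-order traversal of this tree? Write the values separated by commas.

13, 36, 19, 32, 3, 22, 8, 2, 23, 9, 10, 14, 27

Pre-order visits the node, then its left subtree, then its right subtree.
Visit 13.
At 13: go left to 36.
  36 is a leaf — visit 36.
At 13: go right to 19.
  Visit 19.
  At 19: go left to 32.
    Visit 32.
    At 32: go left to 3.
      Visit 3.
      At 3: go left to 22.
        Visit 22.
        At 22: go left to 8.
          Visit 8.
          At 8: go left to 2.
            2 is a leaf — visit 2.
          At 8: no right child.
        At 22: no right child.
      At 3: go right to 23.
        23 is a leaf — visit 23.
    At 32: go right to 9.
      Visit 9.
      At 9: go left to 10.
        10 is a leaf — visit 10.
      At 9: no right child.
  At 19: go right to 14.
    Visit 14.
    At 14: no left child.
    At 14: go right to 27.
      27 is a leaf — visit 27.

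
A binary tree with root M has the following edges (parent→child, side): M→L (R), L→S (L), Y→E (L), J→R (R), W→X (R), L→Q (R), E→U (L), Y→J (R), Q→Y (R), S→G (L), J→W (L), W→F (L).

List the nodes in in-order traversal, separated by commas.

M, G, S, L, Q, U, E, Y, F, W, X, J, R

In-order visits the left subtree, then the node, then the right subtree.
At M: no left child.
Visit M.
At M: go right to L.
  At L: go left to S.
    At S: go left to G.
      G is a leaf — visit G.
    Visit S.
    At S: no right child.
  Visit L.
  At L: go right to Q.
    At Q: no left child.
    Visit Q.
    At Q: go right to Y.
      At Y: go left to E.
        At E: go left to U.
          U is a leaf — visit U.
        Visit E.
        At E: no right child.
      Visit Y.
      At Y: go right to J.
        At J: go left to W.
          At W: go left to F.
            F is a leaf — visit F.
          Visit W.
          At W: go right to X.
            X is a leaf — visit X.
        Visit J.
        At J: go right to R.
          R is a leaf — visit R.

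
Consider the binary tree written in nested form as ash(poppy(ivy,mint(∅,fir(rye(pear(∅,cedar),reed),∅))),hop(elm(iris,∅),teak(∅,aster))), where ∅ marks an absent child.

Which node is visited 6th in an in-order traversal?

In-order visits the left subtree, then the node, then the right subtree.
At ash: go left to poppy.
  At poppy: go left to ivy.
    ivy is a leaf — visit ivy.
  Visit poppy.
  At poppy: go right to mint.
    At mint: no left child.
    Visit mint.
    At mint: go right to fir.
      At fir: go left to rye.
        At rye: go left to pear.
          At pear: no left child.
          Visit pear.
          At pear: go right to cedar.
            cedar is a leaf — visit cedar.
        Visit rye.
        At rye: go right to reed.
          reed is a leaf — visit reed.
      Visit fir.
      At fir: no right child.
Visit ash.
At ash: go right to hop.
  At hop: go left to elm.
    At elm: go left to iris.
      iris is a leaf — visit iris.
    Visit elm.
    At elm: no right child.
  Visit hop.
  At hop: go right to teak.
    At teak: no left child.
    Visit teak.
    At teak: go right to aster.
      aster is a leaf — visit aster.
Full in-order sequence: ivy, poppy, mint, pear, cedar, rye, reed, fir, ash, iris, elm, hop, teak, aster.

rye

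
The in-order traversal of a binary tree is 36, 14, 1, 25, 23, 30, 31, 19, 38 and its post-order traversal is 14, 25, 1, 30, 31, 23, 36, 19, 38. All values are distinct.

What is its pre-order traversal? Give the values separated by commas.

The last element of post-order is the root; it splits in-order into left and right subtrees.
Root 38: left subtree has 8 nodes {36, 14, 1, 25, 23, 30, 31, 19}, right has 0 { }.
  Root 19: left subtree has 7 nodes {36, 14, 1, 25, 23, 30, 31}, right has 0 { }.
    Root 36: left subtree has 0 nodes { }, right has 6 {14, 1, 25, 23, 30, 31}.
      Root 23: left subtree has 3 nodes {14, 1, 25}, right has 2 {30, 31}.
        Root 1: left subtree has 1 node {14}, right has 1 {25}.
        Root 31: left subtree has 1 node {30}, right has 0 { }.

38, 19, 36, 23, 1, 14, 25, 31, 30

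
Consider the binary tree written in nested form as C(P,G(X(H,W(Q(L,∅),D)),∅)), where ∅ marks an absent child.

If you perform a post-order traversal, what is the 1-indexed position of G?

Post-order visits the left subtree, then the right subtree, then the node.
At C: go left to P.
  P is a leaf — visit P.
At C: go right to G.
  At G: go left to X.
    At X: go left to H.
      H is a leaf — visit H.
    At X: go right to W.
      At W: go left to Q.
        At Q: go left to L.
          L is a leaf — visit L.
        At Q: no right child.
        Visit Q.
      At W: go right to D.
        D is a leaf — visit D.
      Visit W.
    Visit X.
  At G: no right child.
  Visit G.
Visit C.
Full post-order sequence: P, H, L, Q, D, W, X, G, C.

8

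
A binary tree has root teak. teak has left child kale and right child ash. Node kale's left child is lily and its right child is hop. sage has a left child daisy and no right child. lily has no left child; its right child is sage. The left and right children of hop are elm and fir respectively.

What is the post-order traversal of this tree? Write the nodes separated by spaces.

daisy sage lily elm fir hop kale ash teak

Post-order visits the left subtree, then the right subtree, then the node.
At teak: go left to kale.
  At kale: go left to lily.
    At lily: no left child.
    At lily: go right to sage.
      At sage: go left to daisy.
        daisy is a leaf — visit daisy.
      At sage: no right child.
      Visit sage.
    Visit lily.
  At kale: go right to hop.
    At hop: go left to elm.
      elm is a leaf — visit elm.
    At hop: go right to fir.
      fir is a leaf — visit fir.
    Visit hop.
  Visit kale.
At teak: go right to ash.
  ash is a leaf — visit ash.
Visit teak.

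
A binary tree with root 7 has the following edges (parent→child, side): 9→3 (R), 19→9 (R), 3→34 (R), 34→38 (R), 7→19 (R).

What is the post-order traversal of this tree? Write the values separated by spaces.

Post-order visits the left subtree, then the right subtree, then the node.
At 7: no left child.
At 7: go right to 19.
  At 19: no left child.
  At 19: go right to 9.
    At 9: no left child.
    At 9: go right to 3.
      At 3: no left child.
      At 3: go right to 34.
        At 34: no left child.
        At 34: go right to 38.
          38 is a leaf — visit 38.
        Visit 34.
      Visit 3.
    Visit 9.
  Visit 19.
Visit 7.

38 34 3 9 19 7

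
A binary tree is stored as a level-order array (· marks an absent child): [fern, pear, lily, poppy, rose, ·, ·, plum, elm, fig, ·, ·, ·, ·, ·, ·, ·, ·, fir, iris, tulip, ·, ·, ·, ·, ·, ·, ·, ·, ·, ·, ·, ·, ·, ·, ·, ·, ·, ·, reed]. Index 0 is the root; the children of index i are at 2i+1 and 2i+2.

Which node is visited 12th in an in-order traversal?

lily

In-order visits the left subtree, then the node, then the right subtree.
At fern: go left to pear.
  At pear: go left to poppy.
    At poppy: go left to plum.
      plum is a leaf — visit plum.
    Visit poppy.
    At poppy: go right to elm.
      At elm: no left child.
      Visit elm.
      At elm: go right to fir.
        fir is a leaf — visit fir.
  Visit pear.
  At pear: go right to rose.
    At rose: go left to fig.
      At fig: go left to iris.
        At iris: go left to reed.
          reed is a leaf — visit reed.
        Visit iris.
        At iris: no right child.
      Visit fig.
      At fig: go right to tulip.
        tulip is a leaf — visit tulip.
    Visit rose.
    At rose: no right child.
Visit fern.
At fern: go right to lily.
  lily is a leaf — visit lily.
Full in-order sequence: plum, poppy, elm, fir, pear, reed, iris, fig, tulip, rose, fern, lily.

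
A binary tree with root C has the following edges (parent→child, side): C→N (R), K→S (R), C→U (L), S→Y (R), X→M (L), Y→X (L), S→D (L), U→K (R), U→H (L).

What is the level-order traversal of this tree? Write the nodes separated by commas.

C, U, N, H, K, S, D, Y, X, M

Level-order visits nodes level by level from the root, left to right within each level.
Level 0: C
Level 1: U, N
Level 2: H, K
Level 3: S
Level 4: D, Y
Level 5: X
Level 6: M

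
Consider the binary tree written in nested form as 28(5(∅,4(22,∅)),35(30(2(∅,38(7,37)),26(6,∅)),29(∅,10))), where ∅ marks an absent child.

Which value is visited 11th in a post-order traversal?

10

Post-order visits the left subtree, then the right subtree, then the node.
At 28: go left to 5.
  At 5: no left child.
  At 5: go right to 4.
    At 4: go left to 22.
      22 is a leaf — visit 22.
    At 4: no right child.
    Visit 4.
  Visit 5.
At 28: go right to 35.
  At 35: go left to 30.
    At 30: go left to 2.
      At 2: no left child.
      At 2: go right to 38.
        At 38: go left to 7.
          7 is a leaf — visit 7.
        At 38: go right to 37.
          37 is a leaf — visit 37.
        Visit 38.
      Visit 2.
    At 30: go right to 26.
      At 26: go left to 6.
        6 is a leaf — visit 6.
      At 26: no right child.
      Visit 26.
    Visit 30.
  At 35: go right to 29.
    At 29: no left child.
    At 29: go right to 10.
      10 is a leaf — visit 10.
    Visit 29.
  Visit 35.
Visit 28.
Full post-order sequence: 22, 4, 5, 7, 37, 38, 2, 6, 26, 30, 10, 29, 35, 28.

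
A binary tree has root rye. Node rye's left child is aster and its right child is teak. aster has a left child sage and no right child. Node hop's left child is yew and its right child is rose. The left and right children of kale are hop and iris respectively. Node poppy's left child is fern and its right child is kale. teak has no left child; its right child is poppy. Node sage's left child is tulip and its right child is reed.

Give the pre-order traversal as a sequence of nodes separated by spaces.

Pre-order visits the node, then its left subtree, then its right subtree.
Visit rye.
At rye: go left to aster.
  Visit aster.
  At aster: go left to sage.
    Visit sage.
    At sage: go left to tulip.
      tulip is a leaf — visit tulip.
    At sage: go right to reed.
      reed is a leaf — visit reed.
  At aster: no right child.
At rye: go right to teak.
  Visit teak.
  At teak: no left child.
  At teak: go right to poppy.
    Visit poppy.
    At poppy: go left to fern.
      fern is a leaf — visit fern.
    At poppy: go right to kale.
      Visit kale.
      At kale: go left to hop.
        Visit hop.
        At hop: go left to yew.
          yew is a leaf — visit yew.
        At hop: go right to rose.
          rose is a leaf — visit rose.
      At kale: go right to iris.
        iris is a leaf — visit iris.

rye aster sage tulip reed teak poppy fern kale hop yew rose iris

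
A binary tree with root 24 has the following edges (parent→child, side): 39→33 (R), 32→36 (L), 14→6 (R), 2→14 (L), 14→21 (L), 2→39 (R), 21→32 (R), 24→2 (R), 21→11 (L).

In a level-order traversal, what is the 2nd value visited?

Level-order visits nodes level by level from the root, left to right within each level.
Level 0: 24
Level 1: 2
Level 2: 14, 39
Level 3: 21, 6, 33
Level 4: 11, 32
Level 5: 36
Full level-order sequence: 24, 2, 14, 39, 21, 6, 33, 11, 32, 36.

2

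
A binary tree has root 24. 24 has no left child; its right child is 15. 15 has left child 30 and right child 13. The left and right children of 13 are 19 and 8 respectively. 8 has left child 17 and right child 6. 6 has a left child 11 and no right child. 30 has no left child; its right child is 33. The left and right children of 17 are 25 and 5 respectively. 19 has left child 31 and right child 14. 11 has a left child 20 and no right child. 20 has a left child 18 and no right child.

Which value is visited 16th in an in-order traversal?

6

In-order visits the left subtree, then the node, then the right subtree.
At 24: no left child.
Visit 24.
At 24: go right to 15.
  At 15: go left to 30.
    At 30: no left child.
    Visit 30.
    At 30: go right to 33.
      33 is a leaf — visit 33.
  Visit 15.
  At 15: go right to 13.
    At 13: go left to 19.
      At 19: go left to 31.
        31 is a leaf — visit 31.
      Visit 19.
      At 19: go right to 14.
        14 is a leaf — visit 14.
    Visit 13.
    At 13: go right to 8.
      At 8: go left to 17.
        At 17: go left to 25.
          25 is a leaf — visit 25.
        Visit 17.
        At 17: go right to 5.
          5 is a leaf — visit 5.
      Visit 8.
      At 8: go right to 6.
        At 6: go left to 11.
          At 11: go left to 20.
            At 20: go left to 18.
              18 is a leaf — visit 18.
            Visit 20.
            At 20: no right child.
          Visit 11.
          At 11: no right child.
        Visit 6.
        At 6: no right child.
Full in-order sequence: 24, 30, 33, 15, 31, 19, 14, 13, 25, 17, 5, 8, 18, 20, 11, 6.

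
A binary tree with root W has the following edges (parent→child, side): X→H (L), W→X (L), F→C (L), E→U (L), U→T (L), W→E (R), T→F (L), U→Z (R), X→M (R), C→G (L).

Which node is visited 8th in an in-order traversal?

T

In-order visits the left subtree, then the node, then the right subtree.
At W: go left to X.
  At X: go left to H.
    H is a leaf — visit H.
  Visit X.
  At X: go right to M.
    M is a leaf — visit M.
Visit W.
At W: go right to E.
  At E: go left to U.
    At U: go left to T.
      At T: go left to F.
        At F: go left to C.
          At C: go left to G.
            G is a leaf — visit G.
          Visit C.
          At C: no right child.
        Visit F.
        At F: no right child.
      Visit T.
      At T: no right child.
    Visit U.
    At U: go right to Z.
      Z is a leaf — visit Z.
  Visit E.
  At E: no right child.
Full in-order sequence: H, X, M, W, G, C, F, T, U, Z, E.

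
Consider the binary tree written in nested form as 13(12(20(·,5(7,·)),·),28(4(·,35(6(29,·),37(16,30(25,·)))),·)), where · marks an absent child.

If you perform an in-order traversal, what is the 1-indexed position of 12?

In-order visits the left subtree, then the node, then the right subtree.
At 13: go left to 12.
  At 12: go left to 20.
    At 20: no left child.
    Visit 20.
    At 20: go right to 5.
      At 5: go left to 7.
        7 is a leaf — visit 7.
      Visit 5.
      At 5: no right child.
  Visit 12.
  At 12: no right child.
Visit 13.
At 13: go right to 28.
  At 28: go left to 4.
    At 4: no left child.
    Visit 4.
    At 4: go right to 35.
      At 35: go left to 6.
        At 6: go left to 29.
          29 is a leaf — visit 29.
        Visit 6.
        At 6: no right child.
      Visit 35.
      At 35: go right to 37.
        At 37: go left to 16.
          16 is a leaf — visit 16.
        Visit 37.
        At 37: go right to 30.
          At 30: go left to 25.
            25 is a leaf — visit 25.
          Visit 30.
          At 30: no right child.
  Visit 28.
  At 28: no right child.
Full in-order sequence: 20, 7, 5, 12, 13, 4, 29, 6, 35, 16, 37, 25, 30, 28.

4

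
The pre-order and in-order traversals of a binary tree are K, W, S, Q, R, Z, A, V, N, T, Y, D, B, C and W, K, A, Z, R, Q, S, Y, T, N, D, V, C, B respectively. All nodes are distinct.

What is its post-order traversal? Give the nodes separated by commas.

The first element of pre-order is the root; it splits in-order into left and right subtrees.
Root K: left subtree has 1 node {W}, right has 12 {A, Z, R, Q, S, Y, T, N, D, V, C, B}.
  Root S: left subtree has 4 nodes {A, Z, R, Q}, right has 7 {Y, T, N, D, V, C, B}.
    Root Q: left subtree has 3 nodes {A, Z, R}, right has 0 { }.
      Root R: left subtree has 2 nodes {A, Z}, right has 0 { }.
        Root Z: left subtree has 1 node {A}, right has 0 { }.
    Root V: left subtree has 4 nodes {Y, T, N, D}, right has 2 {C, B}.
      Root N: left subtree has 2 nodes {Y, T}, right has 1 {D}.
        Root T: left subtree has 1 node {Y}, right has 0 { }.
      Root B: left subtree has 1 node {C}, right has 0 { }.

W, A, Z, R, Q, Y, T, D, N, C, B, V, S, K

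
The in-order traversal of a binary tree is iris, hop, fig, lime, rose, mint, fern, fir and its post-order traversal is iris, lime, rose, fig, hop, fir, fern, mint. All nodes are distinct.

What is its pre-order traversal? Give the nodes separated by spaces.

The last element of post-order is the root; it splits in-order into left and right subtrees.
Root mint: left subtree has 5 nodes {iris, hop, fig, lime, rose}, right has 2 {fern, fir}.
  Root hop: left subtree has 1 node {iris}, right has 3 {fig, lime, rose}.
    Root fig: left subtree has 0 nodes { }, right has 2 {lime, rose}.
      Root rose: left subtree has 1 node {lime}, right has 0 { }.
  Root fern: left subtree has 0 nodes { }, right has 1 {fir}.

mint hop iris fig rose lime fern fir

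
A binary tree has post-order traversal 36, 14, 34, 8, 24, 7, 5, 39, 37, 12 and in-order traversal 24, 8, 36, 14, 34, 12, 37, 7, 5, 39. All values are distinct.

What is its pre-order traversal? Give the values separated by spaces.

12 24 8 34 14 36 37 39 5 7

The last element of post-order is the root; it splits in-order into left and right subtrees.
Root 12: left subtree has 5 nodes {24, 8, 36, 14, 34}, right has 4 {37, 7, 5, 39}.
  Root 24: left subtree has 0 nodes { }, right has 4 {8, 36, 14, 34}.
    Root 8: left subtree has 0 nodes { }, right has 3 {36, 14, 34}.
      Root 34: left subtree has 2 nodes {36, 14}, right has 0 { }.
        Root 14: left subtree has 1 node {36}, right has 0 { }.
  Root 37: left subtree has 0 nodes { }, right has 3 {7, 5, 39}.
    Root 39: left subtree has 2 nodes {7, 5}, right has 0 { }.
      Root 5: left subtree has 1 node {7}, right has 0 { }.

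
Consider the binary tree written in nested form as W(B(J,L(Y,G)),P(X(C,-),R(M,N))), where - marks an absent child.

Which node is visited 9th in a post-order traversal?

Post-order visits the left subtree, then the right subtree, then the node.
At W: go left to B.
  At B: go left to J.
    J is a leaf — visit J.
  At B: go right to L.
    At L: go left to Y.
      Y is a leaf — visit Y.
    At L: go right to G.
      G is a leaf — visit G.
    Visit L.
  Visit B.
At W: go right to P.
  At P: go left to X.
    At X: go left to C.
      C is a leaf — visit C.
    At X: no right child.
    Visit X.
  At P: go right to R.
    At R: go left to M.
      M is a leaf — visit M.
    At R: go right to N.
      N is a leaf — visit N.
    Visit R.
  Visit P.
Visit W.
Full post-order sequence: J, Y, G, L, B, C, X, M, N, R, P, W.

N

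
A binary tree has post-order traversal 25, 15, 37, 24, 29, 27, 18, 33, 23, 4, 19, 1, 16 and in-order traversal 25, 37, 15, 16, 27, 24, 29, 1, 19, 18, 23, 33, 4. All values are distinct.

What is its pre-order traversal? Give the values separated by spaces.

16 37 25 15 1 27 29 24 19 4 23 18 33

The last element of post-order is the root; it splits in-order into left and right subtrees.
Root 16: left subtree has 3 nodes {25, 37, 15}, right has 9 {27, 24, 29, 1, 19, 18, 23, 33, 4}.
  Root 37: left subtree has 1 node {25}, right has 1 {15}.
  Root 1: left subtree has 3 nodes {27, 24, 29}, right has 5 {19, 18, 23, 33, 4}.
    Root 27: left subtree has 0 nodes { }, right has 2 {24, 29}.
      Root 29: left subtree has 1 node {24}, right has 0 { }.
    Root 19: left subtree has 0 nodes { }, right has 4 {18, 23, 33, 4}.
      Root 4: left subtree has 3 nodes {18, 23, 33}, right has 0 { }.
        Root 23: left subtree has 1 node {18}, right has 1 {33}.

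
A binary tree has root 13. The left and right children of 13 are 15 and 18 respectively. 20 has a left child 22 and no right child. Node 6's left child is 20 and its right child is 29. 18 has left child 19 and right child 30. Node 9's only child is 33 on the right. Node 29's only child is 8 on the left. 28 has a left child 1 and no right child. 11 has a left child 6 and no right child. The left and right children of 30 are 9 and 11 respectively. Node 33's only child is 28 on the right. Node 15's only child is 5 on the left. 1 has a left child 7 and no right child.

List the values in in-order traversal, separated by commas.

5, 15, 13, 19, 18, 9, 33, 7, 1, 28, 30, 22, 20, 6, 8, 29, 11

In-order visits the left subtree, then the node, then the right subtree.
At 13: go left to 15.
  At 15: go left to 5.
    5 is a leaf — visit 5.
  Visit 15.
  At 15: no right child.
Visit 13.
At 13: go right to 18.
  At 18: go left to 19.
    19 is a leaf — visit 19.
  Visit 18.
  At 18: go right to 30.
    At 30: go left to 9.
      At 9: no left child.
      Visit 9.
      At 9: go right to 33.
        At 33: no left child.
        Visit 33.
        At 33: go right to 28.
          At 28: go left to 1.
            At 1: go left to 7.
              7 is a leaf — visit 7.
            Visit 1.
            At 1: no right child.
          Visit 28.
          At 28: no right child.
    Visit 30.
    At 30: go right to 11.
      At 11: go left to 6.
        At 6: go left to 20.
          At 20: go left to 22.
            22 is a leaf — visit 22.
          Visit 20.
          At 20: no right child.
        Visit 6.
        At 6: go right to 29.
          At 29: go left to 8.
            8 is a leaf — visit 8.
          Visit 29.
          At 29: no right child.
      Visit 11.
      At 11: no right child.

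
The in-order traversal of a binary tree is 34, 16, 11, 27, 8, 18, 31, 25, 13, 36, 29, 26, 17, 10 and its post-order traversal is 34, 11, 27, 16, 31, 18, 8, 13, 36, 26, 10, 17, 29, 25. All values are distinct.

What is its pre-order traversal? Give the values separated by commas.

25, 8, 16, 34, 27, 11, 18, 31, 29, 36, 13, 17, 26, 10

The last element of post-order is the root; it splits in-order into left and right subtrees.
Root 25: left subtree has 7 nodes {34, 16, 11, 27, 8, 18, 31}, right has 6 {13, 36, 29, 26, 17, 10}.
  Root 8: left subtree has 4 nodes {34, 16, 11, 27}, right has 2 {18, 31}.
    Root 16: left subtree has 1 node {34}, right has 2 {11, 27}.
      Root 27: left subtree has 1 node {11}, right has 0 { }.
    Root 18: left subtree has 0 nodes { }, right has 1 {31}.
  Root 29: left subtree has 2 nodes {13, 36}, right has 3 {26, 17, 10}.
    Root 36: left subtree has 1 node {13}, right has 0 { }.
    Root 17: left subtree has 1 node {26}, right has 1 {10}.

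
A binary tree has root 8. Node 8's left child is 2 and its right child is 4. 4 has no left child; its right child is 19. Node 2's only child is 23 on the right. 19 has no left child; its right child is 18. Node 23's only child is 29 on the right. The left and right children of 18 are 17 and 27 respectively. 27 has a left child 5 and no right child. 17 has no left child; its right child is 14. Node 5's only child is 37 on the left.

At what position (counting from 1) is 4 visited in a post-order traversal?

Post-order visits the left subtree, then the right subtree, then the node.
At 8: go left to 2.
  At 2: no left child.
  At 2: go right to 23.
    At 23: no left child.
    At 23: go right to 29.
      29 is a leaf — visit 29.
    Visit 23.
  Visit 2.
At 8: go right to 4.
  At 4: no left child.
  At 4: go right to 19.
    At 19: no left child.
    At 19: go right to 18.
      At 18: go left to 17.
        At 17: no left child.
        At 17: go right to 14.
          14 is a leaf — visit 14.
        Visit 17.
      At 18: go right to 27.
        At 27: go left to 5.
          At 5: go left to 37.
            37 is a leaf — visit 37.
          At 5: no right child.
          Visit 5.
        At 27: no right child.
        Visit 27.
      Visit 18.
    Visit 19.
  Visit 4.
Visit 8.
Full post-order sequence: 29, 23, 2, 14, 17, 37, 5, 27, 18, 19, 4, 8.

11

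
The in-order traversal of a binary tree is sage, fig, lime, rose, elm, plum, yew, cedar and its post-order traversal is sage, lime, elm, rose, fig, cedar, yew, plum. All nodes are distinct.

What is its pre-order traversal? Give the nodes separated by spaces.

plum fig sage rose lime elm yew cedar

The last element of post-order is the root; it splits in-order into left and right subtrees.
Root plum: left subtree has 5 nodes {sage, fig, lime, rose, elm}, right has 2 {yew, cedar}.
  Root fig: left subtree has 1 node {sage}, right has 3 {lime, rose, elm}.
    Root rose: left subtree has 1 node {lime}, right has 1 {elm}.
  Root yew: left subtree has 0 nodes { }, right has 1 {cedar}.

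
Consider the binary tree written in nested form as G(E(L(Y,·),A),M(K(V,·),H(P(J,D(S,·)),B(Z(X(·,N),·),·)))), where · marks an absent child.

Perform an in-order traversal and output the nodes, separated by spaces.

In-order visits the left subtree, then the node, then the right subtree.
At G: go left to E.
  At E: go left to L.
    At L: go left to Y.
      Y is a leaf — visit Y.
    Visit L.
    At L: no right child.
  Visit E.
  At E: go right to A.
    A is a leaf — visit A.
Visit G.
At G: go right to M.
  At M: go left to K.
    At K: go left to V.
      V is a leaf — visit V.
    Visit K.
    At K: no right child.
  Visit M.
  At M: go right to H.
    At H: go left to P.
      At P: go left to J.
        J is a leaf — visit J.
      Visit P.
      At P: go right to D.
        At D: go left to S.
          S is a leaf — visit S.
        Visit D.
        At D: no right child.
    Visit H.
    At H: go right to B.
      At B: go left to Z.
        At Z: go left to X.
          At X: no left child.
          Visit X.
          At X: go right to N.
            N is a leaf — visit N.
        Visit Z.
        At Z: no right child.
      Visit B.
      At B: no right child.

Y L E A G V K M J P S D H X N Z B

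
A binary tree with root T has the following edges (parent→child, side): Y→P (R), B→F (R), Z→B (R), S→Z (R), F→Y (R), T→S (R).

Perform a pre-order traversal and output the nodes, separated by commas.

T, S, Z, B, F, Y, P

Pre-order visits the node, then its left subtree, then its right subtree.
Visit T.
At T: no left child.
At T: go right to S.
  Visit S.
  At S: no left child.
  At S: go right to Z.
    Visit Z.
    At Z: no left child.
    At Z: go right to B.
      Visit B.
      At B: no left child.
      At B: go right to F.
        Visit F.
        At F: no left child.
        At F: go right to Y.
          Visit Y.
          At Y: no left child.
          At Y: go right to P.
            P is a leaf — visit P.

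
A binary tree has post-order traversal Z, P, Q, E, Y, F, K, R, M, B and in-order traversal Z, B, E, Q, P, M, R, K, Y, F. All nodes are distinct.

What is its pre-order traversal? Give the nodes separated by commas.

B, Z, M, E, Q, P, R, K, F, Y

The last element of post-order is the root; it splits in-order into left and right subtrees.
Root B: left subtree has 1 node {Z}, right has 8 {E, Q, P, M, R, K, Y, F}.
  Root M: left subtree has 3 nodes {E, Q, P}, right has 4 {R, K, Y, F}.
    Root E: left subtree has 0 nodes { }, right has 2 {Q, P}.
      Root Q: left subtree has 0 nodes { }, right has 1 {P}.
    Root R: left subtree has 0 nodes { }, right has 3 {K, Y, F}.
      Root K: left subtree has 0 nodes { }, right has 2 {Y, F}.
        Root F: left subtree has 1 node {Y}, right has 0 { }.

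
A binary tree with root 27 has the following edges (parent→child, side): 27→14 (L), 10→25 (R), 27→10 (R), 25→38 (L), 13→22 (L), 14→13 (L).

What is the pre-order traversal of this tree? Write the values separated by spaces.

Pre-order visits the node, then its left subtree, then its right subtree.
Visit 27.
At 27: go left to 14.
  Visit 14.
  At 14: go left to 13.
    Visit 13.
    At 13: go left to 22.
      22 is a leaf — visit 22.
    At 13: no right child.
  At 14: no right child.
At 27: go right to 10.
  Visit 10.
  At 10: no left child.
  At 10: go right to 25.
    Visit 25.
    At 25: go left to 38.
      38 is a leaf — visit 38.
    At 25: no right child.

27 14 13 22 10 25 38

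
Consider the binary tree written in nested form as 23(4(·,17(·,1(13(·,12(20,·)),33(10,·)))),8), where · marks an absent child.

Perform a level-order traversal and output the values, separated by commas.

Level-order visits nodes level by level from the root, left to right within each level.
Level 0: 23
Level 1: 4, 8
Level 2: 17
Level 3: 1
Level 4: 13, 33
Level 5: 12, 10
Level 6: 20

23, 4, 8, 17, 1, 13, 33, 12, 10, 20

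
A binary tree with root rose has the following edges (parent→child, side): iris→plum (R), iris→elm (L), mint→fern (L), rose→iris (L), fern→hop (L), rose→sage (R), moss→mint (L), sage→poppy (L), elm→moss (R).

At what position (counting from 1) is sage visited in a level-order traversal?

3

Level-order visits nodes level by level from the root, left to right within each level.
Level 0: rose
Level 1: iris, sage
Level 2: elm, plum, poppy
Level 3: moss
Level 4: mint
Level 5: fern
Level 6: hop
Full level-order sequence: rose, iris, sage, elm, plum, poppy, moss, mint, fern, hop.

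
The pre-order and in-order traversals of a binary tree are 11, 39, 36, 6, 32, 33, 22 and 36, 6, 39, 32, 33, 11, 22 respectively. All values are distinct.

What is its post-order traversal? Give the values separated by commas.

The first element of pre-order is the root; it splits in-order into left and right subtrees.
Root 11: left subtree has 5 nodes {36, 6, 39, 32, 33}, right has 1 {22}.
  Root 39: left subtree has 2 nodes {36, 6}, right has 2 {32, 33}.
    Root 36: left subtree has 0 nodes { }, right has 1 {6}.
    Root 32: left subtree has 0 nodes { }, right has 1 {33}.

6, 36, 33, 32, 39, 22, 11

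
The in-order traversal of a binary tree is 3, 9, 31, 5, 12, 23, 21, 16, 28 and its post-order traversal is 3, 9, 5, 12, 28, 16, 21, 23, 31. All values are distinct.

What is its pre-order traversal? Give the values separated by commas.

31, 9, 3, 23, 12, 5, 21, 16, 28

The last element of post-order is the root; it splits in-order into left and right subtrees.
Root 31: left subtree has 2 nodes {3, 9}, right has 6 {5, 12, 23, 21, 16, 28}.
  Root 9: left subtree has 1 node {3}, right has 0 { }.
  Root 23: left subtree has 2 nodes {5, 12}, right has 3 {21, 16, 28}.
    Root 12: left subtree has 1 node {5}, right has 0 { }.
    Root 21: left subtree has 0 nodes { }, right has 2 {16, 28}.
      Root 16: left subtree has 0 nodes { }, right has 1 {28}.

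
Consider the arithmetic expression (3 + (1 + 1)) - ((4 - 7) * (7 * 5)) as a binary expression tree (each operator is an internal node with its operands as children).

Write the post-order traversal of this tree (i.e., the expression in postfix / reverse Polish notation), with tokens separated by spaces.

3 1 1 + + 4 7 - 7 5 * * -

Post-order on an expression tree gives postfix notation: for each operator, emit left operand, right operand, then the operator.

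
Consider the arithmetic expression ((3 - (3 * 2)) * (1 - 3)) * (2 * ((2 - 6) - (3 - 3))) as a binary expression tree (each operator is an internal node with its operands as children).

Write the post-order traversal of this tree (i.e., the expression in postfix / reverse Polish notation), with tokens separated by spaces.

Post-order on an expression tree gives postfix notation: for each operator, emit left operand, right operand, then the operator.

3 3 2 * - 1 3 - * 2 2 6 - 3 3 - - * *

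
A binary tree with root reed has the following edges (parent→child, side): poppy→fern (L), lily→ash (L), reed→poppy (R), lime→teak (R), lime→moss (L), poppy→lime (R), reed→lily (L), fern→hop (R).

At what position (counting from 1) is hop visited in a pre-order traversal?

Pre-order visits the node, then its left subtree, then its right subtree.
Visit reed.
At reed: go left to lily.
  Visit lily.
  At lily: go left to ash.
    ash is a leaf — visit ash.
  At lily: no right child.
At reed: go right to poppy.
  Visit poppy.
  At poppy: go left to fern.
    Visit fern.
    At fern: no left child.
    At fern: go right to hop.
      hop is a leaf — visit hop.
  At poppy: go right to lime.
    Visit lime.
    At lime: go left to moss.
      moss is a leaf — visit moss.
    At lime: go right to teak.
      teak is a leaf — visit teak.
Full pre-order sequence: reed, lily, ash, poppy, fern, hop, lime, moss, teak.

6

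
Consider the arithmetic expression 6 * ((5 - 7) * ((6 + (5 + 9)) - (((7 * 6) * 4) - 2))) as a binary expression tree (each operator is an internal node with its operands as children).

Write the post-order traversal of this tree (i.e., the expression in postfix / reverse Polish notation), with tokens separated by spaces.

6 5 7 - 6 5 9 + + 7 6 * 4 * 2 - - * *

Post-order on an expression tree gives postfix notation: for each operator, emit left operand, right operand, then the operator.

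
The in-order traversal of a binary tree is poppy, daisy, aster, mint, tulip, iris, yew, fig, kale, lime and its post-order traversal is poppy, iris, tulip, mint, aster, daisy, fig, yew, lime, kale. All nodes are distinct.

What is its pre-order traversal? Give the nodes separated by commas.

kale, yew, daisy, poppy, aster, mint, tulip, iris, fig, lime

The last element of post-order is the root; it splits in-order into left and right subtrees.
Root kale: left subtree has 8 nodes {poppy, daisy, aster, mint, tulip, iris, yew, fig}, right has 1 {lime}.
  Root yew: left subtree has 6 nodes {poppy, daisy, aster, mint, tulip, iris}, right has 1 {fig}.
    Root daisy: left subtree has 1 node {poppy}, right has 4 {aster, mint, tulip, iris}.
      Root aster: left subtree has 0 nodes { }, right has 3 {mint, tulip, iris}.
        Root mint: left subtree has 0 nodes { }, right has 2 {tulip, iris}.
          Root tulip: left subtree has 0 nodes { }, right has 1 {iris}.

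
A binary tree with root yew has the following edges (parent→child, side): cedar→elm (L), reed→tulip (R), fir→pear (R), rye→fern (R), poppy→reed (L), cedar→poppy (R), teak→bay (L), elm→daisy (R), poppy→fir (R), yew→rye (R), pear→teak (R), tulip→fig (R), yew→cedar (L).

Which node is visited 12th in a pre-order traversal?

bay

Pre-order visits the node, then its left subtree, then its right subtree.
Visit yew.
At yew: go left to cedar.
  Visit cedar.
  At cedar: go left to elm.
    Visit elm.
    At elm: no left child.
    At elm: go right to daisy.
      daisy is a leaf — visit daisy.
  At cedar: go right to poppy.
    Visit poppy.
    At poppy: go left to reed.
      Visit reed.
      At reed: no left child.
      At reed: go right to tulip.
        Visit tulip.
        At tulip: no left child.
        At tulip: go right to fig.
          fig is a leaf — visit fig.
    At poppy: go right to fir.
      Visit fir.
      At fir: no left child.
      At fir: go right to pear.
        Visit pear.
        At pear: no left child.
        At pear: go right to teak.
          Visit teak.
          At teak: go left to bay.
            bay is a leaf — visit bay.
          At teak: no right child.
At yew: go right to rye.
  Visit rye.
  At rye: no left child.
  At rye: go right to fern.
    fern is a leaf — visit fern.
Full pre-order sequence: yew, cedar, elm, daisy, poppy, reed, tulip, fig, fir, pear, teak, bay, rye, fern.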